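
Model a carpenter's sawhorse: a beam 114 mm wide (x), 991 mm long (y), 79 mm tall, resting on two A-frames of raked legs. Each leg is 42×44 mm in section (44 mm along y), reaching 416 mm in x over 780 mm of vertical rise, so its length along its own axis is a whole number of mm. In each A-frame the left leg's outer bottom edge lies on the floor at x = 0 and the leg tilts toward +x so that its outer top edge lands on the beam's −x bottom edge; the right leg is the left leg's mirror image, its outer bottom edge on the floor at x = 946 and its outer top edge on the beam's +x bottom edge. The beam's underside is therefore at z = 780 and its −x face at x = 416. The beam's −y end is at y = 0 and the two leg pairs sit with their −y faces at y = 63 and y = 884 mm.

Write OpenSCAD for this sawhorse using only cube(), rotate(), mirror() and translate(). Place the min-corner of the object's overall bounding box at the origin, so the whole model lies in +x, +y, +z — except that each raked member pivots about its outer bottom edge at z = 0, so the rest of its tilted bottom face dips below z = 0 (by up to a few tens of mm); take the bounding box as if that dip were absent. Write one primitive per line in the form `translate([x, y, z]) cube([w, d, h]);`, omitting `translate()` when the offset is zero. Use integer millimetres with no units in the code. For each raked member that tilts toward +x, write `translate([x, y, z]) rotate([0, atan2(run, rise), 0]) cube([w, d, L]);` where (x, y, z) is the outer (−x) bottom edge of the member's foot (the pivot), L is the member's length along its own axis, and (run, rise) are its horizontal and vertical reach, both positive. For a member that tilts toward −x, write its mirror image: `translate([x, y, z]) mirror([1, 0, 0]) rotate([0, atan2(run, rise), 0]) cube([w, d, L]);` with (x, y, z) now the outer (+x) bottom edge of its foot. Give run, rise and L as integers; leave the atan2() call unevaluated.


translate([416, 0, 780]) cube([114, 991, 79]);
translate([0, 63, 0]) rotate([0, atan2(416, 780), 0]) cube([42, 44, 884]);
translate([946, 63, 0]) mirror([1, 0, 0]) rotate([0, atan2(416, 780), 0]) cube([42, 44, 884]);
translate([0, 884, 0]) rotate([0, atan2(416, 780), 0]) cube([42, 44, 884]);
translate([946, 884, 0]) mirror([1, 0, 0]) rotate([0, atan2(416, 780), 0]) cube([42, 44, 884]);


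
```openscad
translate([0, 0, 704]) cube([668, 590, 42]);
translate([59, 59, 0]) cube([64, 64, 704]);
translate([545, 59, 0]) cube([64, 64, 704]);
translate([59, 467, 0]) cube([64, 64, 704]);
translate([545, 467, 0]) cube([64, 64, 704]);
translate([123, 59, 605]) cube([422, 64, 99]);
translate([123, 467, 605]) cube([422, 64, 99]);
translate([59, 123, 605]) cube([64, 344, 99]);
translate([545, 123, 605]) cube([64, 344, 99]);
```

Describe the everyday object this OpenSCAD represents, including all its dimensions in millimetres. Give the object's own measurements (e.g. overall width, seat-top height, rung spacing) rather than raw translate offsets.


A table: top 668 mm (x) × 590 mm (y), 42 mm thick, upper face at z = 746 mm, on four 64×64 mm square legs, each inset 59 mm from the nearest pair of top edges from z = 0 to the bottom of the top. Four apron rails, 64 mm thick and 99 mm tall, run between adjacent legs with their top edges flush with the underside of the top and their outer faces flush with the legs' outer faces.


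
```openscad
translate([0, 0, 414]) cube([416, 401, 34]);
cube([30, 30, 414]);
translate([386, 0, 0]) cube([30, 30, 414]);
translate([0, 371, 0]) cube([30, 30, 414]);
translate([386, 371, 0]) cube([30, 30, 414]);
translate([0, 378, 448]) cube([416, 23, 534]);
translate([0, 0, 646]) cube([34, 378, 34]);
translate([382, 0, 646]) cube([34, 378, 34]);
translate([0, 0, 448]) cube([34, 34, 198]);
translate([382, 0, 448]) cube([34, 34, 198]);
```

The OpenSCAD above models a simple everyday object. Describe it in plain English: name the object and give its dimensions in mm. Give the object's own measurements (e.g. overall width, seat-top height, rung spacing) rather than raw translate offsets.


A chair. The seat is a 416×401×34 mm slab with its top at z = 448 mm, on four 30×30 mm corner legs (flush with the seat edges, standing on z = 0). A flat backrest 23 mm thick, 534 mm tall, spans the full seat width and rises from the seat top along its +y edge, rear face flush with the rear of the seat. Two armrests of 34×34 mm section run along each side from the seat's front edge to the front of the backrest, top faces 232 mm above the seat top and outer faces flush with the seat's x-edges; a 34×34 mm post under the front of each armrest stands on the seat at the front corner.


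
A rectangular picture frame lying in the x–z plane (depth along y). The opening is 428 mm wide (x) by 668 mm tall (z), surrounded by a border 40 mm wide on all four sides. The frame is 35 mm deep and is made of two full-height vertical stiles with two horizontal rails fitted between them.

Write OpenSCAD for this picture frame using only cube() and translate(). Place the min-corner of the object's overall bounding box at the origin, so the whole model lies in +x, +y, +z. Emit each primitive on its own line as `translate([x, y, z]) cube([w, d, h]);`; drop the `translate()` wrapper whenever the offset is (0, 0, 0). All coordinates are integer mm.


cube([40, 35, 748]);
translate([468, 0, 0]) cube([40, 35, 748]);
translate([40, 0, 0]) cube([428, 35, 40]);
translate([40, 0, 708]) cube([428, 35, 40]);


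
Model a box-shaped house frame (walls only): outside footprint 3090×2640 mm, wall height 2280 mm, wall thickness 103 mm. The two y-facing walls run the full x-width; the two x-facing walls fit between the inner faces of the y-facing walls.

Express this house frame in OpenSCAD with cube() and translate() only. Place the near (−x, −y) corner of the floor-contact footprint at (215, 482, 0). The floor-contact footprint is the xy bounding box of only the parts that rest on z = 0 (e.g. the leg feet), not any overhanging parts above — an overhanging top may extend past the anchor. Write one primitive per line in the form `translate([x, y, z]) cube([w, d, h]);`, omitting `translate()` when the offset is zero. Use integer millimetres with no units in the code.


translate([215, 482, 0]) cube([3090, 103, 2280]);
translate([215, 3019, 0]) cube([3090, 103, 2280]);
translate([215, 585, 0]) cube([103, 2434, 2280]);
translate([3202, 585, 0]) cube([103, 2434, 2280]);


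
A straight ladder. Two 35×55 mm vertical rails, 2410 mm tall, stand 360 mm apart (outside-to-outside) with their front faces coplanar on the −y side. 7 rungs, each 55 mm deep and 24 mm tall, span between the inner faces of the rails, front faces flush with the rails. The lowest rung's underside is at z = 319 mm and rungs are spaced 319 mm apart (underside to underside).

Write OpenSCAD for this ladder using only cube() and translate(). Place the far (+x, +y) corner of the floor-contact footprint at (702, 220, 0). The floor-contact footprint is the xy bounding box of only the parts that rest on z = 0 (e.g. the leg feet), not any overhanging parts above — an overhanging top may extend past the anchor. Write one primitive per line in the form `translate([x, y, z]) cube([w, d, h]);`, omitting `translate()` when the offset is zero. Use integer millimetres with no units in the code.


translate([342, 165, 0]) cube([35, 55, 2410]);
translate([667, 165, 0]) cube([35, 55, 2410]);
translate([377, 165, 319]) cube([290, 55, 24]);
translate([377, 165, 638]) cube([290, 55, 24]);
translate([377, 165, 957]) cube([290, 55, 24]);
translate([377, 165, 1276]) cube([290, 55, 24]);
translate([377, 165, 1595]) cube([290, 55, 24]);
translate([377, 165, 1914]) cube([290, 55, 24]);
translate([377, 165, 2233]) cube([290, 55, 24]);


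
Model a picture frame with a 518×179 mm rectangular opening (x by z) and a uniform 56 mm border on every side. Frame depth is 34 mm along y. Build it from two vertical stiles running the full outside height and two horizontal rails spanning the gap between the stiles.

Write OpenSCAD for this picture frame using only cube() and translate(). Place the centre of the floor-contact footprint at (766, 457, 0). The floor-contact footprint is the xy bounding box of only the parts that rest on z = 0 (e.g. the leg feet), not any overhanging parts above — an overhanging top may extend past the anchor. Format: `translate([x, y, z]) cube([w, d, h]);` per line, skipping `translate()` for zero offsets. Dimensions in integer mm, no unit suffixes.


translate([451, 440, 0]) cube([56, 34, 291]);
translate([1025, 440, 0]) cube([56, 34, 291]);
translate([507, 440, 0]) cube([518, 34, 56]);
translate([507, 440, 235]) cube([518, 34, 56]);


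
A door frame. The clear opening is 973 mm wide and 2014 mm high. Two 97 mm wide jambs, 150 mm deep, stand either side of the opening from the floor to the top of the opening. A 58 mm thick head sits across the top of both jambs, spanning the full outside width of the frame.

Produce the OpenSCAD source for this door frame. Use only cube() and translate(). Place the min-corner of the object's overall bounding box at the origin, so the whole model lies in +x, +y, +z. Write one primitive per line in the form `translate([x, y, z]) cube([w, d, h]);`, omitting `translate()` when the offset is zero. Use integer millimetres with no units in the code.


cube([97, 150, 2014]);
translate([1070, 0, 0]) cube([97, 150, 2014]);
translate([0, 0, 2014]) cube([1167, 150, 58]);


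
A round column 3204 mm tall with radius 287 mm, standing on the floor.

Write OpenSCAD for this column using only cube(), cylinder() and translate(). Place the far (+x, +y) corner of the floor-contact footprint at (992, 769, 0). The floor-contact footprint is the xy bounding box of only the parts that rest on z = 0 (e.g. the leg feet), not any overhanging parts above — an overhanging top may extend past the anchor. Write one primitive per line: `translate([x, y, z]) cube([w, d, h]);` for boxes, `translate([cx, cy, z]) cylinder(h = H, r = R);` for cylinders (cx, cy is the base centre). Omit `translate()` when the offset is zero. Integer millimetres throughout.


translate([705, 482, 0]) cylinder(h = 3204, r = 287);


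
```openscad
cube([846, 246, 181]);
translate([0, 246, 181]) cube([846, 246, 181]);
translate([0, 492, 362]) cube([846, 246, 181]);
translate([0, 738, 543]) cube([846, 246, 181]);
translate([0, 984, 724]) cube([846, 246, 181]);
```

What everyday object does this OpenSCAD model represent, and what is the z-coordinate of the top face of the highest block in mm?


A staircase. The total rise is 905 mm.

5 identical blocks, each offset up and back from the previous — a staircase. Each step is 181 mm tall and there are 5 of them, so the total rise is 5 × 181 = 905 mm.


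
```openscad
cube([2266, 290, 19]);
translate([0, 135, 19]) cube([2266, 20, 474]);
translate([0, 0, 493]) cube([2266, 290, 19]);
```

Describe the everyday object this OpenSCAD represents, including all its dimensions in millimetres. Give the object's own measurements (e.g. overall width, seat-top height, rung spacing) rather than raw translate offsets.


An I-beam lying along x, 2266 mm long. Overall section height 512 mm. Two flanges 290 mm wide (y) and 19 mm thick, one on the floor and one at the top; a web 20 mm thick runs between them, centred on the flange width.


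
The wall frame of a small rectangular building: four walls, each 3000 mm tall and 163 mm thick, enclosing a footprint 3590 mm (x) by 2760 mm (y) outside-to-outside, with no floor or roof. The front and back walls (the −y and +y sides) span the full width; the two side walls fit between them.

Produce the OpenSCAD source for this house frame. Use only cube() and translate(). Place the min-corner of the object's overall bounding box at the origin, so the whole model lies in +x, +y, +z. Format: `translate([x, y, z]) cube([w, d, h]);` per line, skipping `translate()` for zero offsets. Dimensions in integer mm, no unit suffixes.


cube([3590, 163, 3000]);
translate([0, 2597, 0]) cube([3590, 163, 3000]);
translate([0, 163, 0]) cube([163, 2434, 3000]);
translate([3427, 163, 0]) cube([163, 2434, 3000]);


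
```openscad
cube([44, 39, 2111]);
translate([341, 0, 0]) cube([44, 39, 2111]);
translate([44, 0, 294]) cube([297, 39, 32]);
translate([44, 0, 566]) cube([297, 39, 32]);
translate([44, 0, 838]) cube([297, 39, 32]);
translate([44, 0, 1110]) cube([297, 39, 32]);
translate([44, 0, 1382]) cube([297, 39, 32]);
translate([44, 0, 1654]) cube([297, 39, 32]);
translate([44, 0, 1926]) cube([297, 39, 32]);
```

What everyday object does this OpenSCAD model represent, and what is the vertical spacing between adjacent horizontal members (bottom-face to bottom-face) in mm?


A ladder. The rung spacing is 272 mm.

Two tall 44×39 posts with 7 short bars between them — a ladder. Adjacent rungs sit at z = 294 and z = 566, so the spacing is 566 − 294 = 272 mm.


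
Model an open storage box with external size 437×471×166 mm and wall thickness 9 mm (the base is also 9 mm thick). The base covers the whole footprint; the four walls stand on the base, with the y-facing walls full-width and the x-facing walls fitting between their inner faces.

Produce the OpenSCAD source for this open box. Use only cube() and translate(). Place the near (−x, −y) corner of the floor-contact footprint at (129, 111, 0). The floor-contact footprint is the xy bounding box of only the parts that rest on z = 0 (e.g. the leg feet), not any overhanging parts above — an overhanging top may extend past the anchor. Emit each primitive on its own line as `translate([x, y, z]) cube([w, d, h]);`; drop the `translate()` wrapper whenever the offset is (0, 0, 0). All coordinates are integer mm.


translate([129, 111, 0]) cube([437, 471, 9]);
translate([129, 111, 9]) cube([437, 9, 157]);
translate([129, 573, 9]) cube([437, 9, 157]);
translate([129, 120, 9]) cube([9, 453, 157]);
translate([557, 120, 9]) cube([9, 453, 157]);


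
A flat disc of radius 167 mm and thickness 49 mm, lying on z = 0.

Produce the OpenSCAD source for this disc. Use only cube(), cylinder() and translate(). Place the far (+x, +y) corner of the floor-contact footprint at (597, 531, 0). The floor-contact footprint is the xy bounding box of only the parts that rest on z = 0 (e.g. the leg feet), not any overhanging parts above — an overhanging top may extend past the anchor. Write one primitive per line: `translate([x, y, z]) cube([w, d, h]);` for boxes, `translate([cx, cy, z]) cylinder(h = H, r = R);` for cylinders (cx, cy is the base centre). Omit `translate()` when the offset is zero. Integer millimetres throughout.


translate([430, 364, 0]) cylinder(h = 49, r = 167);


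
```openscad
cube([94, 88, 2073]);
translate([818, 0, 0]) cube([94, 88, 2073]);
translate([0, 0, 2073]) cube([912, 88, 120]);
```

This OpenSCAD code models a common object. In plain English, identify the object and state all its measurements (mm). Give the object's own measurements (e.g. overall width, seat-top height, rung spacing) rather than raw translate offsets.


A door frame. The clear opening is 724 mm wide and 2073 mm high. Two 94 mm wide jambs, 88 mm deep, stand either side of the opening from the floor to the top of the opening. A 120 mm thick head sits across the top of both jambs, spanning the full outside width of the frame.


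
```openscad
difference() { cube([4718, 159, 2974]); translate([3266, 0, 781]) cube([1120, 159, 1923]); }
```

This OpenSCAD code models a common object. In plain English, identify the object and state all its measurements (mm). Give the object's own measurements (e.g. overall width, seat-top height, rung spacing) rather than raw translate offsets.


A wall 4718 mm long (x), 159 mm thick (y), 2974 mm tall, with a rectangular window opening cut through it. The opening is 1120 mm wide and 1923 mm tall; its sill is at z = 781 mm and its near (−x) edge is 3266 mm from the wall's −x end. The opening passes through the full wall thickness.


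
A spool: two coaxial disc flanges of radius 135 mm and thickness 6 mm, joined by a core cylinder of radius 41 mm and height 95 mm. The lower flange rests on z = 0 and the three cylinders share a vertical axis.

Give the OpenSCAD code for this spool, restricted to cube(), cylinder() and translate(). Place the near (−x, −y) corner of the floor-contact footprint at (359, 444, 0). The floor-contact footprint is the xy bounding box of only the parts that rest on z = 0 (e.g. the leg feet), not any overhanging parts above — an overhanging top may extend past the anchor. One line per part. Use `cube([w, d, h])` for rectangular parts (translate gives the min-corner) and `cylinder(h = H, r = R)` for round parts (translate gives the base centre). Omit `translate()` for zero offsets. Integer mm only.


translate([494, 579, 0]) cylinder(h = 6, r = 135);
translate([494, 579, 6]) cylinder(h = 95, r = 41);
translate([494, 579, 101]) cylinder(h = 6, r = 135);


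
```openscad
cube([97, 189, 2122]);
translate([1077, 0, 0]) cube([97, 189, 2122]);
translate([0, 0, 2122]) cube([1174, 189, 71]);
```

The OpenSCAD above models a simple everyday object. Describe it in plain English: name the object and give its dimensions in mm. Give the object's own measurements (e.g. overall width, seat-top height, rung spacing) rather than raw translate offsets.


A door frame. The clear opening is 980 mm wide and 2122 mm high. Two 97 mm wide jambs, 189 mm deep, stand either side of the opening from the floor to the top of the opening. A 71 mm thick head sits across the top of both jambs, spanning the full outside width of the frame.


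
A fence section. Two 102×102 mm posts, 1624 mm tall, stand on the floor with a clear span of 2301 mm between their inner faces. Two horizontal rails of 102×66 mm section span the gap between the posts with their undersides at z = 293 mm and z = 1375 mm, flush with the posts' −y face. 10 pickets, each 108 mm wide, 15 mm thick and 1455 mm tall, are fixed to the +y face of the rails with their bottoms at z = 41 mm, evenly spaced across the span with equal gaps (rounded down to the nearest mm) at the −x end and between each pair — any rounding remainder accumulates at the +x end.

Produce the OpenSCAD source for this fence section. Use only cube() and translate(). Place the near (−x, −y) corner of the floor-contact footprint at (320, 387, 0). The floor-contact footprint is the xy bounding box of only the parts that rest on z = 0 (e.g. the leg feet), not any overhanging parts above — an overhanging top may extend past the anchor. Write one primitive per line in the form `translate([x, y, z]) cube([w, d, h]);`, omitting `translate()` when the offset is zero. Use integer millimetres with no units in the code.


translate([320, 387, 0]) cube([102, 102, 1624]);
translate([2723, 387, 0]) cube([102, 102, 1624]);
translate([422, 387, 293]) cube([2301, 102, 66]);
translate([422, 387, 1375]) cube([2301, 102, 66]);
translate([533, 489, 41]) cube([108, 15, 1455]);
translate([752, 489, 41]) cube([108, 15, 1455]);
translate([971, 489, 41]) cube([108, 15, 1455]);
translate([1190, 489, 41]) cube([108, 15, 1455]);
translate([1409, 489, 41]) cube([108, 15, 1455]);
translate([1628, 489, 41]) cube([108, 15, 1455]);
translate([1847, 489, 41]) cube([108, 15, 1455]);
translate([2066, 489, 41]) cube([108, 15, 1455]);
translate([2285, 489, 41]) cube([108, 15, 1455]);
translate([2504, 489, 41]) cube([108, 15, 1455]);


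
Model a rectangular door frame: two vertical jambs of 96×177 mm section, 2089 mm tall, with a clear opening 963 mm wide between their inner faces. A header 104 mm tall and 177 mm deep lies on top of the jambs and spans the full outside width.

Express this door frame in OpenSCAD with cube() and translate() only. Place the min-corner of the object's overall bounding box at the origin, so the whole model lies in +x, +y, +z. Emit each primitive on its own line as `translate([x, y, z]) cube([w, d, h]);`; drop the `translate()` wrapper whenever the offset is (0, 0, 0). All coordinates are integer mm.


cube([96, 177, 2089]);
translate([1059, 0, 0]) cube([96, 177, 2089]);
translate([0, 0, 2089]) cube([1155, 177, 104]);


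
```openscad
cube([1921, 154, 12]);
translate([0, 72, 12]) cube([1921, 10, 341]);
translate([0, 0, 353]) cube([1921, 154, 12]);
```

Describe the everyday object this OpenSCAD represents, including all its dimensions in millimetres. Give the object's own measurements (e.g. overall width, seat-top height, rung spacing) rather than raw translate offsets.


An I-beam lying along x, 1921 mm long. Overall section height 365 mm. Two flanges 154 mm wide (y) and 12 mm thick, one on the floor and one at the top; a web 10 mm thick runs between them, centred on the flange width.


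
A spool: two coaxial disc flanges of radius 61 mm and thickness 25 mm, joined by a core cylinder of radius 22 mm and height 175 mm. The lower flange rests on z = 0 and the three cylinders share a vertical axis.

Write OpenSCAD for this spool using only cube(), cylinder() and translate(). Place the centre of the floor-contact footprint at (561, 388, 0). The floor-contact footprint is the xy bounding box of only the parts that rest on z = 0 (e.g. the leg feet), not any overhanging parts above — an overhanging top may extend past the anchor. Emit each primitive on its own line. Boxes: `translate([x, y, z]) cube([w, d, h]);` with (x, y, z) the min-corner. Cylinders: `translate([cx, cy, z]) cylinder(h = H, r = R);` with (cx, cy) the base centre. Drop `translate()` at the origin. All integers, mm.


translate([561, 388, 0]) cylinder(h = 25, r = 61);
translate([561, 388, 25]) cylinder(h = 175, r = 22);
translate([561, 388, 200]) cylinder(h = 25, r = 61);


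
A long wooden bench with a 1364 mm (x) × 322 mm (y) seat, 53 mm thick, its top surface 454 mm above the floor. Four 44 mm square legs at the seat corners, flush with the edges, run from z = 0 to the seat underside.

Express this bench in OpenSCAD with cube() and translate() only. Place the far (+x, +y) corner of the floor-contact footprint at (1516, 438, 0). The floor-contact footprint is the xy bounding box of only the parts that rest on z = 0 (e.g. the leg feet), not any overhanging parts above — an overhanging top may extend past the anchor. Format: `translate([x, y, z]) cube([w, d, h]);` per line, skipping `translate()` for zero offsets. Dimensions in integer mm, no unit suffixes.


// leg_h = 454 − 53 = 401
translate([152, 116, 401]) cube([1364, 322, 53]);
translate([152, 116, 0]) cube([44, 44, 401]);
translate([152, 394, 0]) cube([44, 44, 401]);
translate([1472, 116, 0]) cube([44, 44, 401]);
translate([1472, 394, 0]) cube([44, 44, 401]);


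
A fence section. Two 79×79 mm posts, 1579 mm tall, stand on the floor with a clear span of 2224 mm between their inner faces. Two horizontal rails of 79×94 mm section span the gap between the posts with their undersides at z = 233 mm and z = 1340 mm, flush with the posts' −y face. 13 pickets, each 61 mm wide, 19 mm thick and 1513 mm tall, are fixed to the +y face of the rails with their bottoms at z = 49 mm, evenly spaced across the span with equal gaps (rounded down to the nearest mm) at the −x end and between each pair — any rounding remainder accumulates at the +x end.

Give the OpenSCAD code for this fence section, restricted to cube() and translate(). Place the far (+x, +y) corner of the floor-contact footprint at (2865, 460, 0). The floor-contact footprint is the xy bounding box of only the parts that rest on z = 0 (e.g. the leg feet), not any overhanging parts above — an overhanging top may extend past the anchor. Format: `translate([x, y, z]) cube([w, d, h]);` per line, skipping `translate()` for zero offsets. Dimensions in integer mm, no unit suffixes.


translate([483, 381, 0]) cube([79, 79, 1579]);
translate([2786, 381, 0]) cube([79, 79, 1579]);
translate([562, 381, 233]) cube([2224, 79, 94]);
translate([562, 381, 1340]) cube([2224, 79, 94]);
translate([664, 460, 49]) cube([61, 19, 1513]);
translate([827, 460, 49]) cube([61, 19, 1513]);
translate([990, 460, 49]) cube([61, 19, 1513]);
translate([1153, 460, 49]) cube([61, 19, 1513]);
translate([1316, 460, 49]) cube([61, 19, 1513]);
translate([1479, 460, 49]) cube([61, 19, 1513]);
translate([1642, 460, 49]) cube([61, 19, 1513]);
translate([1805, 460, 49]) cube([61, 19, 1513]);
translate([1968, 460, 49]) cube([61, 19, 1513]);
translate([2131, 460, 49]) cube([61, 19, 1513]);
translate([2294, 460, 49]) cube([61, 19, 1513]);
translate([2457, 460, 49]) cube([61, 19, 1513]);
translate([2620, 460, 49]) cube([61, 19, 1513]);


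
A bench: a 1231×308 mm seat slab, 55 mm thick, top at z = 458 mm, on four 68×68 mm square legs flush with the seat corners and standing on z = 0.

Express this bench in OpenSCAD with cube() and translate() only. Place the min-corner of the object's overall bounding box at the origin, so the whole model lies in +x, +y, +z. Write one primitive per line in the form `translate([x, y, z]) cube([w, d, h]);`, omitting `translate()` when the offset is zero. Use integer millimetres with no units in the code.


translate([0, 0, 403]) cube([1231, 308, 55]);
cube([68, 68, 403]);
translate([0, 240, 0]) cube([68, 68, 403]);
translate([1163, 0, 0]) cube([68, 68, 403]);
translate([1163, 240, 0]) cube([68, 68, 403]);


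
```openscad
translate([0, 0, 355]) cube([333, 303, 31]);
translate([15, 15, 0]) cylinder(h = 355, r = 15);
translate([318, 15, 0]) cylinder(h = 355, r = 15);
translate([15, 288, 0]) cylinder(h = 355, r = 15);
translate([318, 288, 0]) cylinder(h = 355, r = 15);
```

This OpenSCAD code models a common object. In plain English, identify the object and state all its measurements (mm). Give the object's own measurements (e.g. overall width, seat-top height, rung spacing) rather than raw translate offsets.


A simple wooden stool: a rectangular seat 333 mm (x) by 303 mm (y), 31 mm thick, top face at z = 386 mm, on four round legs, each 30 mm in diameter. The legs rest on z = 0, each leg's axis is inset half a diameter from the nearest pair of seat edges (so the leg's bounding box is flush with the corner).


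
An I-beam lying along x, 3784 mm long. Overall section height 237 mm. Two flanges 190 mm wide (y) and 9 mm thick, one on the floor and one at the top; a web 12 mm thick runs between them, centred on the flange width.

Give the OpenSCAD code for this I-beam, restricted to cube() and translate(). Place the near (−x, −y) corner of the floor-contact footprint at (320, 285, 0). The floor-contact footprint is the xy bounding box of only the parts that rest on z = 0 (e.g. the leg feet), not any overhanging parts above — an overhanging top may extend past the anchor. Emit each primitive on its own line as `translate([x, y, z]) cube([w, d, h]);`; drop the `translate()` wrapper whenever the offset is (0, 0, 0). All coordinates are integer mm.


translate([320, 285, 0]) cube([3784, 190, 9]);
translate([320, 374, 9]) cube([3784, 12, 219]);
translate([320, 285, 228]) cube([3784, 190, 9]);


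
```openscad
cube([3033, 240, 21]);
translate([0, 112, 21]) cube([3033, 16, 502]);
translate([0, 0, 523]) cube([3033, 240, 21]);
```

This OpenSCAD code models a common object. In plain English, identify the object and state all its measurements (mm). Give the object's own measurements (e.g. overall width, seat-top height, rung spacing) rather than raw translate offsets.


An I-beam lying along x, 3033 mm long. Overall section height 544 mm. Two flanges 240 mm wide (y) and 21 mm thick, one on the floor and one at the top; a web 16 mm thick runs between them, centred on the flange width.


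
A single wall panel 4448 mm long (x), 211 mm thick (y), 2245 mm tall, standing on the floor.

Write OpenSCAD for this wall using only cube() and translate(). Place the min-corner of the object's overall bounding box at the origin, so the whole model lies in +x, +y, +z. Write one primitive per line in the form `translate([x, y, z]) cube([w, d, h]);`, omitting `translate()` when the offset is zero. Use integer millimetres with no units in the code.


cube([4448, 211, 2245]);


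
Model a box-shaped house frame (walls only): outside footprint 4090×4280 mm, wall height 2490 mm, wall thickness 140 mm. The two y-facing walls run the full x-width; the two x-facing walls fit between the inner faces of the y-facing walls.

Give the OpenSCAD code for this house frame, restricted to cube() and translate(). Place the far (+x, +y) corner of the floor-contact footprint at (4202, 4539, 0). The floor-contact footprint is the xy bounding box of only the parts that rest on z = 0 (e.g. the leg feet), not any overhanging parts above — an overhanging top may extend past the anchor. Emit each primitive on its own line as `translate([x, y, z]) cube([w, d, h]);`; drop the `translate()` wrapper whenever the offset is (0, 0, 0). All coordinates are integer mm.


translate([112, 259, 0]) cube([4090, 140, 2490]);
translate([112, 4399, 0]) cube([4090, 140, 2490]);
translate([112, 399, 0]) cube([140, 4000, 2490]);
translate([4062, 399, 0]) cube([140, 4000, 2490]);


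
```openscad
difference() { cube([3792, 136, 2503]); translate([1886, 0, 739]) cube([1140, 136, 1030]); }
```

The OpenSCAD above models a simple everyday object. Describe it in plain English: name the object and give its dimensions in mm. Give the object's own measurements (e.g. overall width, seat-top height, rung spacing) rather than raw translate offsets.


A wall 3792 mm long (x), 136 mm thick (y), 2503 mm tall, with a rectangular window opening cut through it. The opening is 1140 mm wide and 1030 mm tall; its sill is at z = 739 mm and its near (−x) edge is 1886 mm from the wall's −x end. The opening passes through the full wall thickness.


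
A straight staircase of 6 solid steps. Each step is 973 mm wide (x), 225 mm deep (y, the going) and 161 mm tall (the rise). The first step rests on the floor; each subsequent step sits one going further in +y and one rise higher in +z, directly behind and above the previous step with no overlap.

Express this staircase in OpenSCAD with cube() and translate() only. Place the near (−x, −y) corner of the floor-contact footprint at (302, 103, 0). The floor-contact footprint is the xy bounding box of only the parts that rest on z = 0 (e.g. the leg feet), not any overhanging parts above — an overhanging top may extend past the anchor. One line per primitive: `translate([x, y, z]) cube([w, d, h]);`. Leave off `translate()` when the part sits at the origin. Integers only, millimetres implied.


translate([302, 103, 0]) cube([973, 225, 161]);
translate([302, 328, 161]) cube([973, 225, 161]);
translate([302, 553, 322]) cube([973, 225, 161]);
translate([302, 778, 483]) cube([973, 225, 161]);
translate([302, 1003, 644]) cube([973, 225, 161]);
translate([302, 1228, 805]) cube([973, 225, 161]);


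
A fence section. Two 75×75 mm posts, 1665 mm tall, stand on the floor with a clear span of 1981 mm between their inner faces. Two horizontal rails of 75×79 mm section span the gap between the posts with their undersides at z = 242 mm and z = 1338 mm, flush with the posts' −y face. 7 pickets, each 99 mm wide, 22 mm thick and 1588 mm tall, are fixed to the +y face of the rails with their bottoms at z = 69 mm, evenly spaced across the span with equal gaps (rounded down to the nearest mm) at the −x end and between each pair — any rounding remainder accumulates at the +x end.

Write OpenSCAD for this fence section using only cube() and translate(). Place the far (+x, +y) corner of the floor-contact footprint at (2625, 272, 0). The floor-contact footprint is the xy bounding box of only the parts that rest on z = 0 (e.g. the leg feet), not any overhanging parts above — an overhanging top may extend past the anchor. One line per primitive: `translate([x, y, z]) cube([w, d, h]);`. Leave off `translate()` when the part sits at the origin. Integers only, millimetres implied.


translate([494, 197, 0]) cube([75, 75, 1665]);
translate([2550, 197, 0]) cube([75, 75, 1665]);
translate([569, 197, 242]) cube([1981, 75, 79]);
translate([569, 197, 1338]) cube([1981, 75, 79]);
translate([730, 272, 69]) cube([99, 22, 1588]);
translate([990, 272, 69]) cube([99, 22, 1588]);
translate([1250, 272, 69]) cube([99, 22, 1588]);
translate([1510, 272, 69]) cube([99, 22, 1588]);
translate([1770, 272, 69]) cube([99, 22, 1588]);
translate([2030, 272, 69]) cube([99, 22, 1588]);
translate([2290, 272, 69]) cube([99, 22, 1588]);


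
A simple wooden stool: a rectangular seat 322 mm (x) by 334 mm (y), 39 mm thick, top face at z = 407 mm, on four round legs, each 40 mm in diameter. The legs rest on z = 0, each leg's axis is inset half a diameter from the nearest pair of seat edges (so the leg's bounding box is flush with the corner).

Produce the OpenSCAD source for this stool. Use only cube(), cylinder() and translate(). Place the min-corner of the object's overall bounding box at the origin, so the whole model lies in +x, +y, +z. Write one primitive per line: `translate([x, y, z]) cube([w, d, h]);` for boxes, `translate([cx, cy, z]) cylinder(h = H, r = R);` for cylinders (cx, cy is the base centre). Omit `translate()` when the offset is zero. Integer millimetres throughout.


translate([0, 0, 368]) cube([322, 334, 39]);
translate([20, 20, 0]) cylinder(h = 368, r = 20);
translate([302, 20, 0]) cylinder(h = 368, r = 20);
translate([20, 314, 0]) cylinder(h = 368, r = 20);
translate([302, 314, 0]) cylinder(h = 368, r = 20);


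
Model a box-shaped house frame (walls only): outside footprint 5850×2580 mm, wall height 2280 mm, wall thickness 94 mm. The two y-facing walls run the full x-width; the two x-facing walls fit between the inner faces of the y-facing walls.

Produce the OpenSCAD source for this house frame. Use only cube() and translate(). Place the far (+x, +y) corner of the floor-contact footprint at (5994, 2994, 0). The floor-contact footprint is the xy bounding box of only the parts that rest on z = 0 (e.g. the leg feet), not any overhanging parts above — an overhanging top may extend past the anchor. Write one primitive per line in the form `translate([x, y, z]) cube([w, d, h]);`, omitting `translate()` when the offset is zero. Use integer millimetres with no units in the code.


translate([144, 414, 0]) cube([5850, 94, 2280]);
translate([144, 2900, 0]) cube([5850, 94, 2280]);
translate([144, 508, 0]) cube([94, 2392, 2280]);
translate([5900, 508, 0]) cube([94, 2392, 2280]);


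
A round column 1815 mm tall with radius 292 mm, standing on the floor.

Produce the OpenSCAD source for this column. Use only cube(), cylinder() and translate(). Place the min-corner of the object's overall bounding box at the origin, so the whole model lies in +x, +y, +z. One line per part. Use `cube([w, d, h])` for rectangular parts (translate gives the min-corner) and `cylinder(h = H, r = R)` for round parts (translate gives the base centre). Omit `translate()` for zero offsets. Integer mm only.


translate([292, 292, 0]) cylinder(h = 1815, r = 292);


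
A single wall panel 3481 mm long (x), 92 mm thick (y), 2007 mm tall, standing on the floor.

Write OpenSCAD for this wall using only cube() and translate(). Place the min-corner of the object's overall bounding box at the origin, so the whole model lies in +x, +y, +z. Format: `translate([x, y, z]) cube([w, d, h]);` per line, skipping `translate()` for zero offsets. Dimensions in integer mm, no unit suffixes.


cube([3481, 92, 2007]);


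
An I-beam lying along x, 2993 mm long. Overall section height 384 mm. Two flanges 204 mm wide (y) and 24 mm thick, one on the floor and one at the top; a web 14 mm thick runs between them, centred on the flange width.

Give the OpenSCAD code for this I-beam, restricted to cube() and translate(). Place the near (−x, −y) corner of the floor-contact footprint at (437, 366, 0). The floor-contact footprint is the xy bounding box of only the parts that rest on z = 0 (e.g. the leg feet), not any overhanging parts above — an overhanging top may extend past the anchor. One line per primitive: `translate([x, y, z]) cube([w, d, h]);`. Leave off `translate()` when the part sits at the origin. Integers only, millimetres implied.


translate([437, 366, 0]) cube([2993, 204, 24]);
translate([437, 461, 24]) cube([2993, 14, 336]);
translate([437, 366, 360]) cube([2993, 204, 24]);


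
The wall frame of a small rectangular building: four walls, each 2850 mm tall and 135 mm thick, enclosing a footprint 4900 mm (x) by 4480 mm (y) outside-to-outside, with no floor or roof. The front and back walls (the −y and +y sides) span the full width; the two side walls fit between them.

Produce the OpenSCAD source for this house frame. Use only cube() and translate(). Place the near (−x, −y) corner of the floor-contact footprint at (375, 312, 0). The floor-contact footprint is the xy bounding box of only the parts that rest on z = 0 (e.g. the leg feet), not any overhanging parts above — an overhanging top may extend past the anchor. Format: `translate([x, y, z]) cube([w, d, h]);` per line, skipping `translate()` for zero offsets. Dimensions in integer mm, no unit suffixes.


translate([375, 312, 0]) cube([4900, 135, 2850]);
translate([375, 4657, 0]) cube([4900, 135, 2850]);
translate([375, 447, 0]) cube([135, 4210, 2850]);
translate([5140, 447, 0]) cube([135, 4210, 2850]);


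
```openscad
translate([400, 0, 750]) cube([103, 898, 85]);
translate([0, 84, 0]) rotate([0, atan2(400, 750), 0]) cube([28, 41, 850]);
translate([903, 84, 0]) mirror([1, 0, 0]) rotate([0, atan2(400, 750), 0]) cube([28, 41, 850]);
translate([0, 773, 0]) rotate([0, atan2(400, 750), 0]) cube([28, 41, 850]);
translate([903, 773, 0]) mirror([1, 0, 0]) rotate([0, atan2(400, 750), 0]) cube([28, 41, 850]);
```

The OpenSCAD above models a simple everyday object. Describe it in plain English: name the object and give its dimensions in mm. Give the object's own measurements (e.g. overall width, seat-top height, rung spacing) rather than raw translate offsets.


A sawhorse. A 103×898×85 mm beam (x, y, z) sits on two A-frame leg pairs. Each pair is two raked legs of 28×41 mm section (41 mm along y) splaying symmetrically in x. Each leg rises 750 mm vertically over 400 mm of horizontal reach and is 850 mm long along its own axis. Every leg's outer bottom edge rests on the floor and its outer top edge meets a bottom edge of the beam — the left legs (tilting toward +x) meet the beam's −x bottom edge, the right legs (their mirror images, tilting toward −x) meet its +x bottom edge — so the leg tops tuck under the beam, the beam's underside is 750 mm above the floor, and the feet are 903 mm apart outside-to-outside with the beam centred between them. The two leg pairs are set in 84 mm from either end of the beam.


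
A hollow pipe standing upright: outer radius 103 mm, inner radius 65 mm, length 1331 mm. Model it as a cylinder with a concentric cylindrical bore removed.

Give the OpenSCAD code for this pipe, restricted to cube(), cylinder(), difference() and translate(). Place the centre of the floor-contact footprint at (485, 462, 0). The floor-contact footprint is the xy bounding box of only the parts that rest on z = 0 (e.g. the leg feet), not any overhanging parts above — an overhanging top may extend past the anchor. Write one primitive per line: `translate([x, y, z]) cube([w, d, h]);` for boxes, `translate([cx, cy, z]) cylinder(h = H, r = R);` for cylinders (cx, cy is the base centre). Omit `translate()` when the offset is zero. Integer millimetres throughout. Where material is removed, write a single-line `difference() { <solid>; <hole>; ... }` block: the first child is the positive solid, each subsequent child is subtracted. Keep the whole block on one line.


difference() { translate([485, 462, 0]) cylinder(h = 1331, r = 103); translate([485, 462, 0]) cylinder(h = 1331, r = 65); }


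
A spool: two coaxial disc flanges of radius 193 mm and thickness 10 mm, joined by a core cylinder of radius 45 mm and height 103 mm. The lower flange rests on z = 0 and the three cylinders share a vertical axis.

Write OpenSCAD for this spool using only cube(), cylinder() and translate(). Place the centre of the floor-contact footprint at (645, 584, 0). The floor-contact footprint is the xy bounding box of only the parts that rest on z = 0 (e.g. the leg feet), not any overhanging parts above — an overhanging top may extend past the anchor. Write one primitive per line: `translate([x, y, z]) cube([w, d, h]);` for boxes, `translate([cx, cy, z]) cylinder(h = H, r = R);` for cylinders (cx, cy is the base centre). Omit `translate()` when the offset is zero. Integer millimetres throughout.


translate([645, 584, 0]) cylinder(h = 10, r = 193);
translate([645, 584, 10]) cylinder(h = 103, r = 45);
translate([645, 584, 113]) cylinder(h = 10, r = 193);
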